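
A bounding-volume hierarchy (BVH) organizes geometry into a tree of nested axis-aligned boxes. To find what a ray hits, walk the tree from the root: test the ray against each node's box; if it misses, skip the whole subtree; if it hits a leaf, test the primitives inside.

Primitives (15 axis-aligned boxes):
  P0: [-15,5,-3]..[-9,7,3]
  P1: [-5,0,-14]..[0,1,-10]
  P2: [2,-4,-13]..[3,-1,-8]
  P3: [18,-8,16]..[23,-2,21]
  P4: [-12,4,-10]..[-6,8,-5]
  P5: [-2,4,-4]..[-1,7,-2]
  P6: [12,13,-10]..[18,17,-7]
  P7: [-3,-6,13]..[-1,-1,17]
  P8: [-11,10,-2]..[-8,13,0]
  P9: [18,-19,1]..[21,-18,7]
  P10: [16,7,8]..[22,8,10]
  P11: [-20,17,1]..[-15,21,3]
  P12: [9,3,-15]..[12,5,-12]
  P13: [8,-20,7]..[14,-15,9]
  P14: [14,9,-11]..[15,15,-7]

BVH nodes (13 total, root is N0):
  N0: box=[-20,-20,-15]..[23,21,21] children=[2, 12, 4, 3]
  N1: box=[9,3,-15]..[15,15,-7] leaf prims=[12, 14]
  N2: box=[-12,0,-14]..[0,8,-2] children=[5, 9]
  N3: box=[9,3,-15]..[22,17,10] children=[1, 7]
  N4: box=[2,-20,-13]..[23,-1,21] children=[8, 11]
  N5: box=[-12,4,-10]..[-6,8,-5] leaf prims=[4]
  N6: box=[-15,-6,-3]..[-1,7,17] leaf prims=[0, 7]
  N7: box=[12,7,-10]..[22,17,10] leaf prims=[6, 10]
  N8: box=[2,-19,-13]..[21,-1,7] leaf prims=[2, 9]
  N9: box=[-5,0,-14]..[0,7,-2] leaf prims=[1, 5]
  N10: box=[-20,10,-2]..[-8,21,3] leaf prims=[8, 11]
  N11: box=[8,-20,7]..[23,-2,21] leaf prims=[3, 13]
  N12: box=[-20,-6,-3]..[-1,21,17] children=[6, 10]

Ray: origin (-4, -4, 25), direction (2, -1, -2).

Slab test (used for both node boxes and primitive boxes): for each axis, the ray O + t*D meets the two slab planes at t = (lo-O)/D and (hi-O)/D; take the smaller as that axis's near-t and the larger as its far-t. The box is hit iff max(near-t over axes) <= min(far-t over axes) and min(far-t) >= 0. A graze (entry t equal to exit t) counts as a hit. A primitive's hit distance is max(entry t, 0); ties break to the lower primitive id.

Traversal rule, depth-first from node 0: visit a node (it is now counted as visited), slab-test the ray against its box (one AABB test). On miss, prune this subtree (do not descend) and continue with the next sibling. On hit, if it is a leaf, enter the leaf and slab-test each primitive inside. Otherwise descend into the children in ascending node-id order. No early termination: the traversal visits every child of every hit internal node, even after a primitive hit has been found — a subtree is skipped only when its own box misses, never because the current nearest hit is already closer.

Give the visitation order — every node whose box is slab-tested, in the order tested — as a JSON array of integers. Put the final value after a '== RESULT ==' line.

Walk:
N0 x:[-8,27/2] y:[-25,16] z:[2,20] -> hit [2,27/2], descend [2, 3, 4, 12]
  N2 x:[-4,2] y:[-12,-4] z:[27/2,39/2] -> miss, prune
  N3 x:[13/2,13] y:[-21,-7] z:[15/2,20] -> miss, prune
  N4 x:[3,27/2] y:[-3,16] z:[2,19] -> hit [3,27/2], descend [8, 11]
    N8 x:[3,25/2] y:[-3,15] z:[9,19] -> hit [9,25/2] leaf, test {P2(miss), P9(miss)}
    N11 x:[6,27/2] y:[-2,16] z:[2,9] -> hit [6,9] leaf, test {P3(miss), P13(miss)}
  N12 x:[-8,3/2] y:[-25,2] z:[4,14] -> miss, prune

7 AABB tests over nodes [0, 2, 3, 4, 8, 11, 12]; 2 leaves entered; closest miss.

== RESULT ==
[0, 2, 3, 4, 8, 11, 12]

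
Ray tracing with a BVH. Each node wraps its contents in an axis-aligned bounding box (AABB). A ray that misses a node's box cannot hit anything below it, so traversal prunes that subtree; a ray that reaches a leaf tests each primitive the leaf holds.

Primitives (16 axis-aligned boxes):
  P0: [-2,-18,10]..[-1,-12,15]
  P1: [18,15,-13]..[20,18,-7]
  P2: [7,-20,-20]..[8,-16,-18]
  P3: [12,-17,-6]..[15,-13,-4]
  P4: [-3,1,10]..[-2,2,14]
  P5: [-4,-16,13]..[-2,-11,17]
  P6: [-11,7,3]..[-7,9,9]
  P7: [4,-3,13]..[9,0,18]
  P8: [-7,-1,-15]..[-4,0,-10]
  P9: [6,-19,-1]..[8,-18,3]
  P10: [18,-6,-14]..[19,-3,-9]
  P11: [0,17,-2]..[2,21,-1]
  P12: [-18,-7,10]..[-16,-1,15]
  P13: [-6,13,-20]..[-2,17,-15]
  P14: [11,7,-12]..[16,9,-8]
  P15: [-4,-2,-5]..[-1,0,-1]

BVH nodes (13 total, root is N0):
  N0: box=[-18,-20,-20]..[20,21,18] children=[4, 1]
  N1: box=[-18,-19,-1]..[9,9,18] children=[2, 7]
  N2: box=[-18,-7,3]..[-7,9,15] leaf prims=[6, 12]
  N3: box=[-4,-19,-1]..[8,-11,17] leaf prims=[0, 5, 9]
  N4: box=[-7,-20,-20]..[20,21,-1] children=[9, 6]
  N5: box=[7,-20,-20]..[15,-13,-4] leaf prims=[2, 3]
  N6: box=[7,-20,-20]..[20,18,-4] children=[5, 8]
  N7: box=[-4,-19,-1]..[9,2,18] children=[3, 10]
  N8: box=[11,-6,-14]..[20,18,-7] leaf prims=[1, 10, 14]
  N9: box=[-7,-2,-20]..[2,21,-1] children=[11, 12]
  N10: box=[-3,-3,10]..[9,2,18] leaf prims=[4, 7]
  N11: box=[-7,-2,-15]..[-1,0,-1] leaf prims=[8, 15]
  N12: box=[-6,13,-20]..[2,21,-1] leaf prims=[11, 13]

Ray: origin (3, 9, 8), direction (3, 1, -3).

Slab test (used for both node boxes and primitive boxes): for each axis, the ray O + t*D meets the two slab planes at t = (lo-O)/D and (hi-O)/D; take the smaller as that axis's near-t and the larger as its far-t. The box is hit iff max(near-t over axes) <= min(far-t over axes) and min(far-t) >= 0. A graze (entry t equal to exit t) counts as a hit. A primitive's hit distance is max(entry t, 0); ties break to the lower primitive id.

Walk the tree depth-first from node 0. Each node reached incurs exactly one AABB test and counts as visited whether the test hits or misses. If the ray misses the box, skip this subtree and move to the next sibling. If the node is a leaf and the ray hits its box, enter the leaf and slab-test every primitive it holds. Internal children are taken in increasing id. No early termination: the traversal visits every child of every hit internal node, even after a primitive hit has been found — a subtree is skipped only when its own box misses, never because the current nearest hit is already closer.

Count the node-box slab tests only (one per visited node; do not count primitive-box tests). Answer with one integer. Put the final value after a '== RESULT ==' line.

Trace the traversal:
N0 x:[-7,17/3] y:[-29,12] z:[-10/3,28/3] -> hit [-10/3,17/3], descend [1, 4]
  N1 x:[-7,2] y:[-28,0] z:[-10/3,3] -> hit [-10/3,0], descend [2, 7]
    N2 x:[-7,-10/3] y:[-16,0] z:[-7/3,5/3] -> miss, prune
    N7 x:[-7/3,2] y:[-28,-7] z:[-10/3,3] -> miss, prune
  N4 x:[-10/3,17/3] y:[-29,12] z:[3,28/3] -> hit [3,17/3], descend [6, 9]
    N6 x:[4/3,17/3] y:[-29,9] z:[4,28/3] -> hit [4,17/3], descend [5, 8]
      N5 x:[4/3,4] y:[-29,-22] z:[4,28/3] -> miss, prune
      N8 x:[8/3,17/3] y:[-15,9] z:[5,22/3] -> hit [5,17/3] leaf, test {P1(miss), P10(miss), P14(miss)}
    N9 x:[-10/3,-1/3] y:[-11,12] z:[3,28/3] -> miss, prune

Summary -> nodes [0, 1, 2, 7, 4, 6, 5, 8, 9]; box-tests=9; leaf-entries=1; first=miss

== RESULT ==
9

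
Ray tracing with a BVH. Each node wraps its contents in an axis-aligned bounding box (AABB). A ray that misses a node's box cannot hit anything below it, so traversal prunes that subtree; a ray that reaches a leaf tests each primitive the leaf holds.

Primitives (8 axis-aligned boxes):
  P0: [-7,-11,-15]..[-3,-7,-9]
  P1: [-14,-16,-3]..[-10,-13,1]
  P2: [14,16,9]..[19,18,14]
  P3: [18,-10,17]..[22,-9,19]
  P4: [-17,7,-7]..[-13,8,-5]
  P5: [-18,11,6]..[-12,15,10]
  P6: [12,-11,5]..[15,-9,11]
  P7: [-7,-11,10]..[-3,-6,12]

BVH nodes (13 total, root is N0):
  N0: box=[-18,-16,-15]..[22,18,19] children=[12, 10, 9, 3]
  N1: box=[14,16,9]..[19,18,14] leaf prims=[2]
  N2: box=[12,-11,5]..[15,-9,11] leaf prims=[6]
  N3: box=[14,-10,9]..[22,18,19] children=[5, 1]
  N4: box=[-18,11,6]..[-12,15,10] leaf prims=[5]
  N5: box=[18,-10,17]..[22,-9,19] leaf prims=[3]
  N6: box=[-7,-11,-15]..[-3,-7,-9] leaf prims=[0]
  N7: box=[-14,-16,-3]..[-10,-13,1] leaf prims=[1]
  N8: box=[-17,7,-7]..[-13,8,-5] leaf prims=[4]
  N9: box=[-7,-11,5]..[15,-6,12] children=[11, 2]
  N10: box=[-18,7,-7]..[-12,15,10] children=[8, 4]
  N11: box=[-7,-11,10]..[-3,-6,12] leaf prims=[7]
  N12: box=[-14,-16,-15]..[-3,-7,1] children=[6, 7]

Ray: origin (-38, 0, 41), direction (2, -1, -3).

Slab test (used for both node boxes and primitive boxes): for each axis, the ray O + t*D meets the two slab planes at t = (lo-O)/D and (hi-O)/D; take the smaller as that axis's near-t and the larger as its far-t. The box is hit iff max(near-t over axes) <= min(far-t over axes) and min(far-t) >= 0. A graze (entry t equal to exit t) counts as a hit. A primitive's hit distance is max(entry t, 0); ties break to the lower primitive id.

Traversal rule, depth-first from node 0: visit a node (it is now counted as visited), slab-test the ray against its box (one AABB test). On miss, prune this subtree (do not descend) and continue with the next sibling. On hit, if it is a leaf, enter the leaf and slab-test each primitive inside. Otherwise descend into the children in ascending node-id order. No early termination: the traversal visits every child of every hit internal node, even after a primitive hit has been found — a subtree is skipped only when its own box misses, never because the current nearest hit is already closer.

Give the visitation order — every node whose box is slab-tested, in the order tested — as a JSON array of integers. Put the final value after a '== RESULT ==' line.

Trace the traversal:
N0 x:[10,30] y:[-18,16] z:[22/3,56/3] -> hit [10,16], descend [3, 9, 10, 12]
  N3 x:[26,30] y:[-18,10] z:[22/3,32/3] -> miss, prune
  N9 x:[31/2,53/2] y:[6,11] z:[29/3,12] -> miss, prune
  N10 x:[10,13] y:[-15,-7] z:[31/3,16] -> miss, prune
  N12 x:[12,35/2] y:[7,16] z:[40/3,56/3] -> hit [40/3,16], descend [6, 7]
    N6 x:[31/2,35/2] y:[7,11] z:[50/3,56/3] -> miss, prune
    N7 x:[12,14] y:[13,16] z:[40/3,44/3] -> hit [40/3,14] leaf, test {P1@t=40/3}

Visited [0, 3, 9, 10, 12, 6, 7]. Tests: 7 box, 1 leaf. Nearest: P1.

== RESULT ==
[0, 3, 9, 10, 12, 6, 7]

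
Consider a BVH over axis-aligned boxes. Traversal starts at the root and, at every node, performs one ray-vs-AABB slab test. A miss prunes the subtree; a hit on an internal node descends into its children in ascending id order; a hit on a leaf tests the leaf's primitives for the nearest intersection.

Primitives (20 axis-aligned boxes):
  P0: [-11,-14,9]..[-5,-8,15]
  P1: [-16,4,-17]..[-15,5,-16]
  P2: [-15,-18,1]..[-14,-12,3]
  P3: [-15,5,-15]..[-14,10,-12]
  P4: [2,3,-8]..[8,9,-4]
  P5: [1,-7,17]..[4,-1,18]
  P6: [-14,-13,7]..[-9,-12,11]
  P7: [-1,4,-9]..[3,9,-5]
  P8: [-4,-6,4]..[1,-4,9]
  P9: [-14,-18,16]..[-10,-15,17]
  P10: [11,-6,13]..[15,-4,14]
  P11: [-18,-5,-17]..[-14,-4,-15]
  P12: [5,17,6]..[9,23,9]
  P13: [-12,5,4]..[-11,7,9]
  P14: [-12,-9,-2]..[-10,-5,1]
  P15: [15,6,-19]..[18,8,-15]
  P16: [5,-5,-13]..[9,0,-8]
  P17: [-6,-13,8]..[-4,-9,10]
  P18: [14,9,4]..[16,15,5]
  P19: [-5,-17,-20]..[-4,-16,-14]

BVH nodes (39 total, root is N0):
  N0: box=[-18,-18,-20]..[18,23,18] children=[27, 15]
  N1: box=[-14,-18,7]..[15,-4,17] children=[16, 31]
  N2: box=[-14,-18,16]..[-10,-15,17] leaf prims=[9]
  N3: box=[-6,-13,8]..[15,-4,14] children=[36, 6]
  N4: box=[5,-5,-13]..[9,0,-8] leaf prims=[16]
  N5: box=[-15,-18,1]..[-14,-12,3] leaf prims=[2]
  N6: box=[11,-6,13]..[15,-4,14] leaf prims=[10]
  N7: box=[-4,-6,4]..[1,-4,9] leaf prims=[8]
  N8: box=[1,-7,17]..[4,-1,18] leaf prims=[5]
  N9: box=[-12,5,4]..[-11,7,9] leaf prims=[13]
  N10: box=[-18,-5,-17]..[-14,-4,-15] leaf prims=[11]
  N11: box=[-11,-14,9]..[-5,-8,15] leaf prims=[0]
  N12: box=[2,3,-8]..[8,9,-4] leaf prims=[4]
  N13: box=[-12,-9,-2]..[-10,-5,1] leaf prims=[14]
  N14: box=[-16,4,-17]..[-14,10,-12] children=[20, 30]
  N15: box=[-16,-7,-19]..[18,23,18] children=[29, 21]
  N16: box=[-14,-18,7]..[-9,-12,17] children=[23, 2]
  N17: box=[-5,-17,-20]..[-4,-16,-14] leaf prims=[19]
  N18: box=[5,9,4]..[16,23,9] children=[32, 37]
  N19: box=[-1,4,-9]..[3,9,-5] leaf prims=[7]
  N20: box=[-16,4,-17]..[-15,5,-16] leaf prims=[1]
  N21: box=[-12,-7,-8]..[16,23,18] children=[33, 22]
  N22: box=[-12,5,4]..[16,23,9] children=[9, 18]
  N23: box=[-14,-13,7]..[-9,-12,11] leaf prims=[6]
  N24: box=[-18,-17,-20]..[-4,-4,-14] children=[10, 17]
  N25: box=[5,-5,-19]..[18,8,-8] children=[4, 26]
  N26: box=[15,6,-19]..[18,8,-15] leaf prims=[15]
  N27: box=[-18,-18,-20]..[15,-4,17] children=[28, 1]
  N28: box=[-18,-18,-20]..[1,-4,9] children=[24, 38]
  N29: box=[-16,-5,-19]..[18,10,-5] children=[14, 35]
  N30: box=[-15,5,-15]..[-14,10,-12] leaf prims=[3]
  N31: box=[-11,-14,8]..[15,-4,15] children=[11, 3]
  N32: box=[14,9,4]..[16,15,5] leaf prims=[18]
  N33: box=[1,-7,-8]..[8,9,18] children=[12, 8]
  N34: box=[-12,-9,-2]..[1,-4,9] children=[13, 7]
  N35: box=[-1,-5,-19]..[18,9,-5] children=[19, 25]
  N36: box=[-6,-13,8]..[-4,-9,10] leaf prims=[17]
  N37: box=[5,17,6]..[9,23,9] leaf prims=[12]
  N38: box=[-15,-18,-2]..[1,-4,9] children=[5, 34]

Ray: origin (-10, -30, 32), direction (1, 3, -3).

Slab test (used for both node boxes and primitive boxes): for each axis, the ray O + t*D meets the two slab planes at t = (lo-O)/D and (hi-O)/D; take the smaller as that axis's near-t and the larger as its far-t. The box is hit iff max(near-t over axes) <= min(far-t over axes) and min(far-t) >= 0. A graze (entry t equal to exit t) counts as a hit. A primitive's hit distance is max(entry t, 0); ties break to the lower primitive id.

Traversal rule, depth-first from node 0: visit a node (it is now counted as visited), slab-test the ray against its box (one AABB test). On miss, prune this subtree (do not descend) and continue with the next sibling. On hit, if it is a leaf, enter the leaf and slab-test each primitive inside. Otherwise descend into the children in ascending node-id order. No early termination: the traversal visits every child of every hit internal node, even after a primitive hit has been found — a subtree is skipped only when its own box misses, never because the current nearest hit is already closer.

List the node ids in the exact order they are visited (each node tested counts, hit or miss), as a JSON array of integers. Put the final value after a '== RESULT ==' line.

Traverse from the root:
N0 x:[-8,28] y:[4,53/3] z:[14/3,52/3] -> hit [14/3,52/3], descend [15, 27]
  N15 x:[-6,28] y:[23/3,53/3] z:[14/3,17] -> hit [23/3,17], descend [21, 29]
    N21 x:[-2,26] y:[23/3,53/3] z:[14/3,40/3] -> hit [23/3,40/3], descend [22, 33]
      N22 x:[-2,26] y:[35/3,53/3] z:[23/3,28/3] -> miss, prune
      N33 x:[11,18] y:[23/3,13] z:[14/3,40/3] -> hit [11,13], descend [8, 12]
        N8 x:[11,14] y:[23/3,29/3] z:[14/3,5] -> miss, prune
        N12 x:[12,18] y:[11,13] z:[12,40/3] -> hit [12,13] leaf, test {P4@t=12}
    N29 x:[-6,28] y:[25/3,40/3] z:[37/3,17] -> hit [37/3,40/3], descend [14, 35]
      N14 x:[-6,-4] y:[34/3,40/3] z:[44/3,49/3] -> miss, prune
      N35 x:[9,28] y:[25/3,13] z:[37/3,17] -> hit [37/3,13], descend [19, 25]
        N19 x:[9,13] y:[34/3,13] z:[37/3,41/3] -> hit [37/3,13] leaf, test {P7@t=37/3}
        N25 x:[15,28] y:[25/3,38/3] z:[40/3,17] -> miss, prune
  N27 x:[-8,25] y:[4,26/3] z:[5,52/3] -> hit [5,26/3], descend [1, 28]
    N1 x:[-4,25] y:[4,26/3] z:[5,25/3] -> hit [5,25/3], descend [16, 31]
      N16 x:[-4,1] y:[4,6] z:[5,25/3] -> miss, prune
      N31 x:[-1,25] y:[16/3,26/3] z:[17/3,8] -> hit [17/3,8], descend [3, 11]
        N3 x:[4,25] y:[17/3,26/3] z:[6,8] -> hit [6,8], descend [6, 36]
          N6 x:[21,25] y:[8,26/3] z:[6,19/3] -> miss, prune
          N36 x:[4,6] y:[17/3,7] z:[22/3,8] -> miss, prune
        N11 x:[-1,5] y:[16/3,22/3] z:[17/3,23/3] -> miss, prune
    N28 x:[-8,11] y:[4,26/3] z:[23/3,52/3] -> hit [23/3,26/3], descend [24, 38]
      N24 x:[-8,6] y:[13/3,26/3] z:[46/3,52/3] -> miss, prune
      N38 x:[-5,11] y:[4,26/3] z:[23/3,34/3] -> hit [23/3,26/3], descend [5, 34]
        N5 x:[-5,-4] y:[4,6] z:[29/3,31/3] -> miss, prune
        N34 x:[-2,11] y:[7,26/3] z:[23/3,34/3] -> hit [23/3,26/3], descend [7, 13]
          N7 x:[6,11] y:[8,26/3] z:[23/3,28/3] -> hit [8,26/3] leaf, test {P8@t=8}
          N13 x:[-2,0] y:[7,25/3] z:[31/3,34/3] -> miss, prune

27 AABB tests over nodes [0, 15, 21, 22, 33, 8, 12, 29, 14, 35, 19, 25, 27, 1, 16, 31, 3, 6, 36, 11, 28, 24, 38, 5, 34, 7, 13]; 3 leaves entered; closest P8.

== RESULT ==
[0, 15, 21, 22, 33, 8, 12, 29, 14, 35, 19, 25, 27, 1, 16, 31, 3, 6, 36, 11, 28, 24, 38, 5, 34, 7, 13]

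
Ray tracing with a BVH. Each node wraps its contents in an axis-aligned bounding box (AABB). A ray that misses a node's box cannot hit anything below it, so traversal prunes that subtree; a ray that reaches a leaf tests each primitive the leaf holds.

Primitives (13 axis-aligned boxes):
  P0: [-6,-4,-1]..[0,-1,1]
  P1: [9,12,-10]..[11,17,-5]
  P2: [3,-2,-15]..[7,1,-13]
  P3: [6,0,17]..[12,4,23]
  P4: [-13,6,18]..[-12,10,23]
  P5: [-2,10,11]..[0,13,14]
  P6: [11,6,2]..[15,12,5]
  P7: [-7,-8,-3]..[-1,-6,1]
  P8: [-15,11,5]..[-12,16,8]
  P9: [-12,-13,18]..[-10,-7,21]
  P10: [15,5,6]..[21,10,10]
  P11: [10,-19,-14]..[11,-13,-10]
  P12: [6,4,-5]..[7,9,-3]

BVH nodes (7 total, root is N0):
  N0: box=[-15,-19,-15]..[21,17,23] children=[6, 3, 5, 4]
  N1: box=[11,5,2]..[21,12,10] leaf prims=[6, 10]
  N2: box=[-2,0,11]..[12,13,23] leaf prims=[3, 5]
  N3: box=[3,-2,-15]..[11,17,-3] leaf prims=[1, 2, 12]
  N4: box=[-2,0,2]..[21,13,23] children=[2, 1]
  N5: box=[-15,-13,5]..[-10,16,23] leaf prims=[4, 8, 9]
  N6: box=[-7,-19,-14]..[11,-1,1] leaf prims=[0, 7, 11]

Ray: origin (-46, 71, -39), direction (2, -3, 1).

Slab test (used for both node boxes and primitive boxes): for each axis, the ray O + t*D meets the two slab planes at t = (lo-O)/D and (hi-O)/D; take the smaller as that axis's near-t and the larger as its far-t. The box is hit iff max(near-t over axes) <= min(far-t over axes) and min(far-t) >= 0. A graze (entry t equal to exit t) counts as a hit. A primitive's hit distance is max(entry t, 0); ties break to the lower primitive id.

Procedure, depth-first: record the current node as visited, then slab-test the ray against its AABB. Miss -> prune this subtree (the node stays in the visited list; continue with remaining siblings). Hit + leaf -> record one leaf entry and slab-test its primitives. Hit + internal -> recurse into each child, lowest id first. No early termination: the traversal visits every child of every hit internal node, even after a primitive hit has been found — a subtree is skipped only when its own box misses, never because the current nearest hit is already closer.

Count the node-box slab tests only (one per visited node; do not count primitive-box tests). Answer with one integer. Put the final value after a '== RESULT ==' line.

Traverse from the root:
N0 x:[31/2,67/2] y:[18,30] z:[24,62] -> hit [24,30], descend [3, 4, 5, 6]
  N3 x:[49/2,57/2] y:[18,73/3] z:[24,36] -> miss, prune
  N4 x:[22,67/2] y:[58/3,71/3] z:[41,62] -> miss, prune
  N5 x:[31/2,18] y:[55/3,28] z:[44,62] -> miss, prune
  N6 x:[39/2,57/2] y:[24,30] z:[25,40] -> hit [25,57/2] leaf, test {P0(miss), P7(miss), P11@t=28}

5 AABB tests over nodes [0, 3, 4, 5, 6]; 1 leaf entered; closest P11.

== RESULT ==
5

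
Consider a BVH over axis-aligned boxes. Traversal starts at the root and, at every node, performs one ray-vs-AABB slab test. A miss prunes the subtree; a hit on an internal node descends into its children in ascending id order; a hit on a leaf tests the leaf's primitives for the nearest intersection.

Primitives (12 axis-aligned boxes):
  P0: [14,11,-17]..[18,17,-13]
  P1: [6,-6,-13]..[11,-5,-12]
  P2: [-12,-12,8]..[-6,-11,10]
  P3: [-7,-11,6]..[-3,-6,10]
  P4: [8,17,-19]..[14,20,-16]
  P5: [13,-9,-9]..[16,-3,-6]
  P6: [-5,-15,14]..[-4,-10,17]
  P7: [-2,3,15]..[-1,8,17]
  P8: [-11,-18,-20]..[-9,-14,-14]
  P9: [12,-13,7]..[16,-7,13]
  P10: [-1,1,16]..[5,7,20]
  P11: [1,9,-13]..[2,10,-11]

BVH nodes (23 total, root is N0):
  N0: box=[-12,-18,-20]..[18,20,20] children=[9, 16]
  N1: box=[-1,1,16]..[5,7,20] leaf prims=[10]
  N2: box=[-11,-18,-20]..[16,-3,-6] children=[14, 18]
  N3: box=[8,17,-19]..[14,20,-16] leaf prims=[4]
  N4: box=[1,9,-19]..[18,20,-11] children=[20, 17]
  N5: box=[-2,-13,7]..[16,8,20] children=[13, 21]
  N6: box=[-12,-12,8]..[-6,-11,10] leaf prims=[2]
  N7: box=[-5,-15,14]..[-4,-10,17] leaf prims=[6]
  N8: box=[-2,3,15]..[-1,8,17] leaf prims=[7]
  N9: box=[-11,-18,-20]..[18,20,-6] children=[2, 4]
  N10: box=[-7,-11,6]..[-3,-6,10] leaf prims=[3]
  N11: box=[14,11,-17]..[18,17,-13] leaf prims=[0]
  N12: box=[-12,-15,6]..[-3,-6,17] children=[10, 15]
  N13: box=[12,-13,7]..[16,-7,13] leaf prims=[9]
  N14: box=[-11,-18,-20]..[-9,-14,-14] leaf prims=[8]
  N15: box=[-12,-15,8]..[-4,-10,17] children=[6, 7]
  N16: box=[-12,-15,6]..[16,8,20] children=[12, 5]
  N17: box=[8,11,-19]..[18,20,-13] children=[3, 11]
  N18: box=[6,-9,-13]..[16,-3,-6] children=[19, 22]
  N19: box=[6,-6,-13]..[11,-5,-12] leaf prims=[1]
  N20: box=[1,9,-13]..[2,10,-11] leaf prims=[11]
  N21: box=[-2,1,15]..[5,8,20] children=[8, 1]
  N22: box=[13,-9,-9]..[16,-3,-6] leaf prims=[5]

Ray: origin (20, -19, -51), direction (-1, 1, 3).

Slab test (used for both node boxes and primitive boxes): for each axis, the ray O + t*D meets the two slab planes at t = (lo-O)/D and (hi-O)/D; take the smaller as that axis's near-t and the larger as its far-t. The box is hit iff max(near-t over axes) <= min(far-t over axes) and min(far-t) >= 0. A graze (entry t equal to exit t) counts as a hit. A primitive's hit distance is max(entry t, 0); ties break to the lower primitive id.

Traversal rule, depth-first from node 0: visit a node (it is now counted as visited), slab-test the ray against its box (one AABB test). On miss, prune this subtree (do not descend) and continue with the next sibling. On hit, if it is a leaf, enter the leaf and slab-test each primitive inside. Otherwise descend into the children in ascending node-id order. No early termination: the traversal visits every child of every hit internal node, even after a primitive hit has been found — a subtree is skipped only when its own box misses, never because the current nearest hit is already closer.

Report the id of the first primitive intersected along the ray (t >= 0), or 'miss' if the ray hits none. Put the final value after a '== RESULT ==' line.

Trace the traversal:
N0 x:[2,32] y:[1,39] z:[31/3,71/3] -> hit [31/3,71/3], descend [9, 16]
  N9 x:[2,31] y:[1,39] z:[31/3,15] -> hit [31/3,15], descend [2, 4]
    N2 x:[4,31] y:[1,16] z:[31/3,15] -> hit [31/3,15], descend [14, 18]
      N14 x:[29,31] y:[1,5] z:[31/3,37/3] -> miss, prune
      N18 x:[4,14] y:[10,16] z:[38/3,15] -> hit [38/3,14], descend [19, 22]
        N19 x:[9,14] y:[13,14] z:[38/3,13] -> hit [13,13] leaf, test {P1@t=13}
        N22 x:[4,7] y:[10,16] z:[14,15] -> miss, prune
    N4 x:[2,19] y:[28,39] z:[32/3,40/3] -> miss, prune
  N16 x:[4,32] y:[4,27] z:[19,71/3] -> hit [19,71/3], descend [5, 12]
    N5 x:[4,22] y:[6,27] z:[58/3,71/3] -> hit [58/3,22], descend [13, 21]
      N13 x:[4,8] y:[6,12] z:[58/3,64/3] -> miss, prune
      N21 x:[15,22] y:[20,27] z:[22,71/3] -> hit [22,22], descend [1, 8]
        N1 x:[15,21] y:[20,26] z:[67/3,71/3] -> miss, prune
        N8 x:[21,22] y:[22,27] z:[22,68/3] -> hit [22,22] leaf, test {P7@t=22}
    N12 x:[23,32] y:[4,13] z:[19,68/3] -> miss, prune

Summary -> nodes [0, 9, 2, 14, 18, 19, 22, 4, 16, 5, 13, 21, 1, 8, 12]; box-tests=15; leaf-entries=2; first=P1

== RESULT ==
1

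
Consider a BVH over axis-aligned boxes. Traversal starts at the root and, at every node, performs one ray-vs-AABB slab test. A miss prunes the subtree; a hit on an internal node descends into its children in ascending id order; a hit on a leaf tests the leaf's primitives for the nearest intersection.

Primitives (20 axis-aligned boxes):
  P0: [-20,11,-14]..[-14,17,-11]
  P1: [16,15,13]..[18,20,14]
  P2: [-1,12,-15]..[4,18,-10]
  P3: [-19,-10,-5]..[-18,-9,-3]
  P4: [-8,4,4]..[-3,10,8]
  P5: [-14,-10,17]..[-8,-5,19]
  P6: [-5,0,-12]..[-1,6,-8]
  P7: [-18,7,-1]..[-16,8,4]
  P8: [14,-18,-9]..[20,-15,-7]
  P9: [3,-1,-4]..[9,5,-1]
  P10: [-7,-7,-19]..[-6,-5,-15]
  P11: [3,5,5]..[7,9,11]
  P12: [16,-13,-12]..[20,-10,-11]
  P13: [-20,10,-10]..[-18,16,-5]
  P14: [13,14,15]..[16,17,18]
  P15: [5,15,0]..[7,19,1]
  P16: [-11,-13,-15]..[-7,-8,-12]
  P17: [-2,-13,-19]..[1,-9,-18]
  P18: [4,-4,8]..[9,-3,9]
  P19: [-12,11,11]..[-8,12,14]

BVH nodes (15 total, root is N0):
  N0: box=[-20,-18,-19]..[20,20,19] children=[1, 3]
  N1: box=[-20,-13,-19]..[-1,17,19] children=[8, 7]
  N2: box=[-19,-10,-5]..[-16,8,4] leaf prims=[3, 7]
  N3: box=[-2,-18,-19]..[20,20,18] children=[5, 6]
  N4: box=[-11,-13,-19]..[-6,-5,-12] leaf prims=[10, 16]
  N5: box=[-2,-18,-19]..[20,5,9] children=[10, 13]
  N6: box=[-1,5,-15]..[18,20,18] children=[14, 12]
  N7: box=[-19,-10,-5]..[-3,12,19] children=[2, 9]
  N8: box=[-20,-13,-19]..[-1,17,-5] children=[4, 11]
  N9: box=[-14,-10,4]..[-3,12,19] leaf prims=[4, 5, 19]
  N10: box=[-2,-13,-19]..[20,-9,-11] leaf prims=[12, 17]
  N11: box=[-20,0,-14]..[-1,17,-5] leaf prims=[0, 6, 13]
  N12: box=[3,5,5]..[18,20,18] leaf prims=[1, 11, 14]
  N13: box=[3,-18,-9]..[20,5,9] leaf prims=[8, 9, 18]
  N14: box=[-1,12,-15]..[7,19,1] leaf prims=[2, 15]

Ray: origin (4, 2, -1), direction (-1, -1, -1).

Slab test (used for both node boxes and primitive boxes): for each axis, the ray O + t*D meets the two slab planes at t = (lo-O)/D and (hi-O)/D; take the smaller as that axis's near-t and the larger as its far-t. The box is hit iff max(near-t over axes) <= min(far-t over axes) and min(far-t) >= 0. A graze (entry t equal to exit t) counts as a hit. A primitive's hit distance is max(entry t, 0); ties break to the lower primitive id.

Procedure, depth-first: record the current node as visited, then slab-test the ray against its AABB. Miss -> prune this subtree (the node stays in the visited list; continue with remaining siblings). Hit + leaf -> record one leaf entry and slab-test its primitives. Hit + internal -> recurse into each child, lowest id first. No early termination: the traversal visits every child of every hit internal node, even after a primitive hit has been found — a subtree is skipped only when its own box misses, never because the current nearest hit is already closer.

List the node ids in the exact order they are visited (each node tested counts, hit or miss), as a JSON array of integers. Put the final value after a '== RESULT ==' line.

Trace the traversal:
N0 x:[-16,24] y:[-18,20] z:[-20,18] -> hit [-16,18], descend [1, 3]
  N1 x:[5,24] y:[-15,15] z:[-20,18] -> hit [5,15], descend [7, 8]
    N7 x:[7,23] y:[-10,12] z:[-20,4] -> miss, prune
    N8 x:[5,24] y:[-15,15] z:[4,18] -> hit [5,15], descend [4, 11]
      N4 x:[10,15] y:[7,15] z:[11,18] -> hit [11,15] leaf, test {P10(miss), P16@t=11}
      N11 x:[5,24] y:[-15,2] z:[4,13] -> miss, prune
  N3 x:[-16,6] y:[-18,20] z:[-19,18] -> hit [-16,6], descend [5, 6]
    N5 x:[-16,6] y:[-3,20] z:[-10,18] -> hit [-3,6], descend [10, 13]
      N10 x:[-16,6] y:[11,15] z:[10,18] -> miss, prune
      N13 x:[-16,1] y:[-3,20] z:[-10,8] -> hit [-3,1] leaf, test {P8(miss), P9@t=0, P18(miss)}
    N6 x:[-14,5] y:[-18,-3] z:[-19,14] -> miss, prune

order=[0, 1, 7, 8, 4, 11, 3, 5, 10, 13, 6]  |boxes|=11  |leaves|=2  hit=P9

== RESULT ==
[0, 1, 7, 8, 4, 11, 3, 5, 10, 13, 6]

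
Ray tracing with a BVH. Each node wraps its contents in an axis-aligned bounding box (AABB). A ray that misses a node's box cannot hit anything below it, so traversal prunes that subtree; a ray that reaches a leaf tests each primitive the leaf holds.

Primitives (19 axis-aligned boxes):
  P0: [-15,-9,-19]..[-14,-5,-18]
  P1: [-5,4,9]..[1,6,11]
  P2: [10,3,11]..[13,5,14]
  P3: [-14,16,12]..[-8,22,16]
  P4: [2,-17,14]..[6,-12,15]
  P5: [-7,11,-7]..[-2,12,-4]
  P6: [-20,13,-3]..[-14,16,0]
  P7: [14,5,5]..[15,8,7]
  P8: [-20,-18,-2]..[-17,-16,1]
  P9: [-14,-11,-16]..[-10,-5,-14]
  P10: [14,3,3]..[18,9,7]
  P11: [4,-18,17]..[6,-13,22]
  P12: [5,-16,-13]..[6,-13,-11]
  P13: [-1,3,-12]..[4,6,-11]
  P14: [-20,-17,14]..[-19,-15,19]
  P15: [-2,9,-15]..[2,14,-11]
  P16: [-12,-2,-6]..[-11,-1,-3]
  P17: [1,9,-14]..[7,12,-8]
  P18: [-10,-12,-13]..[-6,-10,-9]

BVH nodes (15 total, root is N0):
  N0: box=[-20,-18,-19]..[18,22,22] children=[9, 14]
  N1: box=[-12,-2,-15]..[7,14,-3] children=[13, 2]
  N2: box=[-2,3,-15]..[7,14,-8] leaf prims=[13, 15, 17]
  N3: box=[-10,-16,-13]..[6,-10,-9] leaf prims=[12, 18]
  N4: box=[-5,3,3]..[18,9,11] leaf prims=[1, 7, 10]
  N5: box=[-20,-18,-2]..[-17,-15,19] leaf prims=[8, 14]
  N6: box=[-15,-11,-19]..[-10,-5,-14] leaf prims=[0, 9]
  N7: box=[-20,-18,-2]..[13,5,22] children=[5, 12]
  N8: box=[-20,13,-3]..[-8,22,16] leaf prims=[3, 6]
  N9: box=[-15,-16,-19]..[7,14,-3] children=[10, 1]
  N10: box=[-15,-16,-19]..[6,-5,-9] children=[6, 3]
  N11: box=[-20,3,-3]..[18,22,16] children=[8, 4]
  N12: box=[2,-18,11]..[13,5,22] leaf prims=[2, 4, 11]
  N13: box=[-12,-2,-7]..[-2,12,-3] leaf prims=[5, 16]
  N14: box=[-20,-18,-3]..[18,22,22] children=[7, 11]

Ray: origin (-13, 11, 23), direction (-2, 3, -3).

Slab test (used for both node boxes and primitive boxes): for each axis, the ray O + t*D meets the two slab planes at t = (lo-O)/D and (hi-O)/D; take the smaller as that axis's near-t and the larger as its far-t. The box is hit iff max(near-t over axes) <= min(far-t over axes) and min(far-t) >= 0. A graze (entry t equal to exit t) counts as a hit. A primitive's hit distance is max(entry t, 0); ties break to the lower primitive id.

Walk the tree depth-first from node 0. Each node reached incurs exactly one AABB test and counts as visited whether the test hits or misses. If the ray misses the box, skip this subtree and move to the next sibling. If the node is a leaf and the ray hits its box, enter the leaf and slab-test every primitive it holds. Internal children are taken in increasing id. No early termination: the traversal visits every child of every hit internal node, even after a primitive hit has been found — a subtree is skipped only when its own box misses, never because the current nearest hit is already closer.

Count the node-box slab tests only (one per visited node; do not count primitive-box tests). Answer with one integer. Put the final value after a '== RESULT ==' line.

Walk:
N0 x:[-31/2,7/2] y:[-29/3,11/3] z:[1/3,14] -> hit [1/3,7/2], descend [9, 14]
  N9 x:[-10,1] y:[-9,1] z:[26/3,14] -> miss, prune
  N14 x:[-31/2,7/2] y:[-29/3,11/3] z:[1/3,26/3] -> hit [1/3,7/2], descend [7, 11]
    N7 x:[-13,7/2] y:[-29/3,-2] z:[1/3,25/3] -> miss, prune
    N11 x:[-31/2,7/2] y:[-8/3,11/3] z:[7/3,26/3] -> hit [7/3,7/2], descend [4, 8]
      N4 x:[-31/2,-4] y:[-8/3,-2/3] z:[4,20/3] -> miss, prune
      N8 x:[-5/2,7/2] y:[2/3,11/3] z:[7/3,26/3] -> hit [7/3,7/2] leaf, test {P3(miss), P6(miss)}

Summary -> nodes [0, 9, 14, 7, 11, 4, 8]; box-tests=7; leaf-entries=1; first=miss

== RESULT ==
7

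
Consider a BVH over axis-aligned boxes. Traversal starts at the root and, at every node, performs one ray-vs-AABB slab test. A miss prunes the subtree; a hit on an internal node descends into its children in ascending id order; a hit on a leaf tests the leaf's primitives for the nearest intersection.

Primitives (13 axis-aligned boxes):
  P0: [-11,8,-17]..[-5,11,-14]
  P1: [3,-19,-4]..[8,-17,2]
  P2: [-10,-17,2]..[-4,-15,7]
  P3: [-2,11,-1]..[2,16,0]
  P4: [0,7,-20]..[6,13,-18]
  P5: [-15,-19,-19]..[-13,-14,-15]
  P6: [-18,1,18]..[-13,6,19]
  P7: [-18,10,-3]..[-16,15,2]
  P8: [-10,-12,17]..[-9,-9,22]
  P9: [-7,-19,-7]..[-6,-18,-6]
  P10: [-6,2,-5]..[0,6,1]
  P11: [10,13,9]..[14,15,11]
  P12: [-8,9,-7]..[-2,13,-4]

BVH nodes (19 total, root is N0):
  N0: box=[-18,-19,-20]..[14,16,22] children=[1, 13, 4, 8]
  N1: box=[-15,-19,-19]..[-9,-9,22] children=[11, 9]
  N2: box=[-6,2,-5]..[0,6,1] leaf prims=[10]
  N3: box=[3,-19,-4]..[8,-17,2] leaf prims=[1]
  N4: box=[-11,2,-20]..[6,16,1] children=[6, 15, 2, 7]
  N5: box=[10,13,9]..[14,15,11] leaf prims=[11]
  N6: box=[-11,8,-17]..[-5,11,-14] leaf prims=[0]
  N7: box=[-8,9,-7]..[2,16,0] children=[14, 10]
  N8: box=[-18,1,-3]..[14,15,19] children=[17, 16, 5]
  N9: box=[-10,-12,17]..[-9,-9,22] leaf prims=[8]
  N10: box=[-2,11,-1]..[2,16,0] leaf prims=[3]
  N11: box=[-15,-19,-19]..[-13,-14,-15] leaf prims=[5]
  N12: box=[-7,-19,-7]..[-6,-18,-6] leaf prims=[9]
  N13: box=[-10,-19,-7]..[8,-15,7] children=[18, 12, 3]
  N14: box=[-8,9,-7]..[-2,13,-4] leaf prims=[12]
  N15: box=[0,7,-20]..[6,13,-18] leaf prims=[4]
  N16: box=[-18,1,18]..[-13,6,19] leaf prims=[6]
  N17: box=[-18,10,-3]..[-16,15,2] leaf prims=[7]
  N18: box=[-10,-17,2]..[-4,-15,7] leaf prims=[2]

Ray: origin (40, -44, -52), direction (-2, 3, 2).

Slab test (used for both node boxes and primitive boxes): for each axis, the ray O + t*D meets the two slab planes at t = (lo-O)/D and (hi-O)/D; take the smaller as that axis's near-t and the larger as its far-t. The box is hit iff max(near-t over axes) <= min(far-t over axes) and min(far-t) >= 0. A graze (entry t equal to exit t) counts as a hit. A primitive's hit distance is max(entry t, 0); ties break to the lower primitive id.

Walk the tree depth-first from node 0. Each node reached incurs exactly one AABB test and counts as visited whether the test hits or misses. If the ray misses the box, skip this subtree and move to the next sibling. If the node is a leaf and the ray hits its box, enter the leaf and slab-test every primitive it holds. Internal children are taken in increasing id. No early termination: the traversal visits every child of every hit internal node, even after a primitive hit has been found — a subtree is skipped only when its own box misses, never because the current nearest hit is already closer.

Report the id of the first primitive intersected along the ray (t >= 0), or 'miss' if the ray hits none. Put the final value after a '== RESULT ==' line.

Traverse from the root:
N0 x:[13,29] y:[25/3,20] z:[16,37] -> hit [16,20], descend [1, 4, 8, 13]
  N1 x:[49/2,55/2] y:[25/3,35/3] z:[33/2,37] -> miss, prune
  N4 x:[17,51/2] y:[46/3,20] z:[16,53/2] -> hit [17,20], descend [2, 6, 7, 15]
    N2 x:[20,23] y:[46/3,50/3] z:[47/2,53/2] -> miss, prune
    N6 x:[45/2,51/2] y:[52/3,55/3] z:[35/2,19] -> miss, prune
    N7 x:[19,24] y:[53/3,20] z:[45/2,26] -> miss, prune
    N15 x:[17,20] y:[17,19] z:[16,17] -> hit [17,17] leaf, test {P4@t=17}
  N8 x:[13,29] y:[15,59/3] z:[49/2,71/2] -> miss, prune
  N13 x:[16,25] y:[25/3,29/3] z:[45/2,59/2] -> miss, prune

Visited [0, 1, 4, 2, 6, 7, 15, 8, 13]. Tests: 9 box, 1 leaf. Nearest: P4.

== RESULT ==
4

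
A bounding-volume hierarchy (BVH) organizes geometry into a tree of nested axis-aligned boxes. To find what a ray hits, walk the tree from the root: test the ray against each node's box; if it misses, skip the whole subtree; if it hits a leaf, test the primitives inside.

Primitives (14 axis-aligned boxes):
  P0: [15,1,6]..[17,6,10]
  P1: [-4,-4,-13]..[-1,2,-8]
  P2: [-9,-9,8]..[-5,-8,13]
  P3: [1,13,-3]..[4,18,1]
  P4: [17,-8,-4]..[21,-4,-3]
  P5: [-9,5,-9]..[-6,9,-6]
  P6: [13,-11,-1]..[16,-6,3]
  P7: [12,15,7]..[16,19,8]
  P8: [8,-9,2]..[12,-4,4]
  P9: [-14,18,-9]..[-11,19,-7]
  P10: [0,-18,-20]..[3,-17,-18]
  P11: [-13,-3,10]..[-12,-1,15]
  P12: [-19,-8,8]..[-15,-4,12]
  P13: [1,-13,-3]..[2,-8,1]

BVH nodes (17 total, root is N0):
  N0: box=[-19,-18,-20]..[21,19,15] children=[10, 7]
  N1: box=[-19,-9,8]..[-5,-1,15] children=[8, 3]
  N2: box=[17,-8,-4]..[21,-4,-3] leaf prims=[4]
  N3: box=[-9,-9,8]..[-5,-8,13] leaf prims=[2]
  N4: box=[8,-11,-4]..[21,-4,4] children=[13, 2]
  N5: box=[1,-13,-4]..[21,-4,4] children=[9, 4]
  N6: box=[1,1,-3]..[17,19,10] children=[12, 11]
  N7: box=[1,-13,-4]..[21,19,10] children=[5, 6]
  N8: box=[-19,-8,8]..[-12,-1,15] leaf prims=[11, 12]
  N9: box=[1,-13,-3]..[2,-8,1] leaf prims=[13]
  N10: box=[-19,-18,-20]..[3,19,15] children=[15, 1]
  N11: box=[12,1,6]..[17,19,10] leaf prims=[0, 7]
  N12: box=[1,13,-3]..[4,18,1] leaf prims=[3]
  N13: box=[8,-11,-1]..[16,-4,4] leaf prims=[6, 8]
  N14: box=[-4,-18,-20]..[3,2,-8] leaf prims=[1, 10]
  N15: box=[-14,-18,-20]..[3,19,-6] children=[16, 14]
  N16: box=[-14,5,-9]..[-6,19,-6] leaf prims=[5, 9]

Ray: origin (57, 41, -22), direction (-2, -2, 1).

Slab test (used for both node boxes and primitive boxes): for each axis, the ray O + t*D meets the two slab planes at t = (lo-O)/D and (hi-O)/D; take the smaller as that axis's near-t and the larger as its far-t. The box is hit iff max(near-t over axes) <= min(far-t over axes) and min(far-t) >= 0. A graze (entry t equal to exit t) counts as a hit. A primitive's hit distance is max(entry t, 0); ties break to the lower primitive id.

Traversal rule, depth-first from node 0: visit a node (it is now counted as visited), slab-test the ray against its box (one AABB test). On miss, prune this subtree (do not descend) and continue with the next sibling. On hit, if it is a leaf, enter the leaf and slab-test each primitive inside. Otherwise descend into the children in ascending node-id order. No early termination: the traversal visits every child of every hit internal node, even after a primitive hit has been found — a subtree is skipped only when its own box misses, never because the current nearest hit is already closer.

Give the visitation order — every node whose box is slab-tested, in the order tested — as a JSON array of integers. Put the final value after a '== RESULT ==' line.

Trace the traversal:
N0 x:[18,38] y:[11,59/2] z:[2,37] -> hit [18,59/2], descend [7, 10]
  N7 x:[18,28] y:[11,27] z:[18,32] -> hit [18,27], descend [5, 6]
    N5 x:[18,28] y:[45/2,27] z:[18,26] -> hit [45/2,26], descend [4, 9]
      N4 x:[18,49/2] y:[45/2,26] z:[18,26] -> hit [45/2,49/2], descend [2, 13]
        N2 x:[18,20] y:[45/2,49/2] z:[18,19] -> miss, prune
        N13 x:[41/2,49/2] y:[45/2,26] z:[21,26] -> hit [45/2,49/2] leaf, test {P6(miss), P8@t=24}
      N9 x:[55/2,28] y:[49/2,27] z:[19,23] -> miss, prune
    N6 x:[20,28] y:[11,20] z:[19,32] -> hit [20,20], descend [11, 12]
      N11 x:[20,45/2] y:[11,20] z:[28,32] -> miss, prune
      N12 x:[53/2,28] y:[23/2,14] z:[19,23] -> miss, prune
  N10 x:[27,38] y:[11,59/2] z:[2,37] -> hit [27,59/2], descend [1, 15]
    N1 x:[31,38] y:[21,25] z:[30,37] -> miss, prune
    N15 x:[27,71/2] y:[11,59/2] z:[2,16] -> miss, prune

order=[0, 7, 5, 4, 2, 13, 9, 6, 11, 12, 10, 1, 15]  |boxes|=13  |leaves|=1  hit=P8

== RESULT ==
[0, 7, 5, 4, 2, 13, 9, 6, 11, 12, 10, 1, 15]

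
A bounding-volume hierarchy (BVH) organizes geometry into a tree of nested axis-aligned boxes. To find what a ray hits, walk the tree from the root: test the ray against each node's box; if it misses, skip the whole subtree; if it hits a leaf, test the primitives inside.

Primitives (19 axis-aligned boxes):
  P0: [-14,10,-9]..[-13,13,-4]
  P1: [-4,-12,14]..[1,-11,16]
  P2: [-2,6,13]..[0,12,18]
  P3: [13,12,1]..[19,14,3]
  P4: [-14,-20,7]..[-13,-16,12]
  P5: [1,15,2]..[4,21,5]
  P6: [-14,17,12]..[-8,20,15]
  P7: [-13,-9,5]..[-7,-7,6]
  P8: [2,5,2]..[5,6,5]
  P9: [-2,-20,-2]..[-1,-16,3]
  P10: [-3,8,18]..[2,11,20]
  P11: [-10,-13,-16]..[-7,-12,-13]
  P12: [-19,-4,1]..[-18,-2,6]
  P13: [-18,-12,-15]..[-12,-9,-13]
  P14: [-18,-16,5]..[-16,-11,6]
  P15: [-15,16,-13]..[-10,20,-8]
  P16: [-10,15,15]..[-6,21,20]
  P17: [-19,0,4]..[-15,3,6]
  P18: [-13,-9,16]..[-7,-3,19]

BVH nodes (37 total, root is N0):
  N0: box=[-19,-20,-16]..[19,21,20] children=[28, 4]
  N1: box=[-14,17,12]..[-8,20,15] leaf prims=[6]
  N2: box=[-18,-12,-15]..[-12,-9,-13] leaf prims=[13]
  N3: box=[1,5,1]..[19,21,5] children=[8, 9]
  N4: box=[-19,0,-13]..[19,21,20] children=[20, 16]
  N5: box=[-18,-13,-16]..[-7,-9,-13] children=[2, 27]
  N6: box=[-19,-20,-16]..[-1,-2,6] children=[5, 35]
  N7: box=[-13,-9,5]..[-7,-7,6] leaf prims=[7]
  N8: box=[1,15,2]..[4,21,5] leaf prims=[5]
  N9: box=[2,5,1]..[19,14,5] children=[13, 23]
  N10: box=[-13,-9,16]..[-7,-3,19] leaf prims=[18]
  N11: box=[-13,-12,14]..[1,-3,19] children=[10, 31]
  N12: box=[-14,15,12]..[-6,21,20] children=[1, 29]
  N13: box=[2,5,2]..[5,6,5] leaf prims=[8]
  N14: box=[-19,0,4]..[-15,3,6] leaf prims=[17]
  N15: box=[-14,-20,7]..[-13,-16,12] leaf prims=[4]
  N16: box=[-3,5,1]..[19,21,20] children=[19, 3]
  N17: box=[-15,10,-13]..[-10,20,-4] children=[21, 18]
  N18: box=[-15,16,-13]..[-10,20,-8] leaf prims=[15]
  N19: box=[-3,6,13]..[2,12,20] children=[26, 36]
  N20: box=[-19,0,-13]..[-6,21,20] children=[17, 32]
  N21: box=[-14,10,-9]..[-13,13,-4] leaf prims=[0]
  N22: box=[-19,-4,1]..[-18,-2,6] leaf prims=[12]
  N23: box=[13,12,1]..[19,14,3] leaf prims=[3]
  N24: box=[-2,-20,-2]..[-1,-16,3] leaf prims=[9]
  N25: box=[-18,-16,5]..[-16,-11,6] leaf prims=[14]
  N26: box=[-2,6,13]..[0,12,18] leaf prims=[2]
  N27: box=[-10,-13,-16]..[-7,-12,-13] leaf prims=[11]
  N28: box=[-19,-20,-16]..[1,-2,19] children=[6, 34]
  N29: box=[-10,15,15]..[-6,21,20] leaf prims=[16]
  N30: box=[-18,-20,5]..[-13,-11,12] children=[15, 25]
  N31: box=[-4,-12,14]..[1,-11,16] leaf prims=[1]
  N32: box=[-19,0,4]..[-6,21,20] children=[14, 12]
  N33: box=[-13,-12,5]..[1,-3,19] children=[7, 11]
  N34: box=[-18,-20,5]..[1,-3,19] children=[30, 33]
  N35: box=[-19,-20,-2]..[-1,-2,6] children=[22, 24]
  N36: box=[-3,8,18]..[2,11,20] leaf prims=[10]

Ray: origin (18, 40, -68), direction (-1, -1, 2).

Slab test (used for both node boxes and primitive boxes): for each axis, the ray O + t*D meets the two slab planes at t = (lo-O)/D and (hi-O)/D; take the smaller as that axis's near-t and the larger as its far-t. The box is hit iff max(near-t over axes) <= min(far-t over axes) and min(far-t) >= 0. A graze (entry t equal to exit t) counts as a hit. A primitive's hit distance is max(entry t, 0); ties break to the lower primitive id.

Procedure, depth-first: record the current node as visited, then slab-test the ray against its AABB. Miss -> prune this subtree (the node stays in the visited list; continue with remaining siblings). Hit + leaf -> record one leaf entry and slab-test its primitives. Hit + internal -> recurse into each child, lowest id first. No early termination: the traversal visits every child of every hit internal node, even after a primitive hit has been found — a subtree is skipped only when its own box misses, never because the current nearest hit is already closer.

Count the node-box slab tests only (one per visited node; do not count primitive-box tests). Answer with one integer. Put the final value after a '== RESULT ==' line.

Walk:
N0 x:[-1,37] y:[19,60] z:[26,44] -> hit [26,37], descend [4, 28]
  N4 x:[-1,37] y:[19,40] z:[55/2,44] -> hit [55/2,37], descend [16, 20]
    N16 x:[-1,21] y:[19,35] z:[69/2,44] -> miss, prune
    N20 x:[24,37] y:[19,40] z:[55/2,44] -> hit [55/2,37], descend [17, 32]
      N17 x:[28,33] y:[20,30] z:[55/2,32] -> hit [28,30], descend [18, 21]
        N18 x:[28,33] y:[20,24] z:[55/2,30] -> miss, prune
        N21 x:[31,32] y:[27,30] z:[59/2,32] -> miss, prune
      N32 x:[24,37] y:[19,40] z:[36,44] -> hit [36,37], descend [12, 14]
        N12 x:[24,32] y:[19,25] z:[40,44] -> miss, prune
        N14 x:[33,37] y:[37,40] z:[36,37] -> hit [37,37] leaf, test {P17@t=37}
  N28 x:[17,37] y:[42,60] z:[26,87/2] -> miss, prune

order=[0, 4, 16, 20, 17, 18, 21, 32, 12, 14, 28]  |boxes|=11  |leaves|=1  hit=P17

== RESULT ==
11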